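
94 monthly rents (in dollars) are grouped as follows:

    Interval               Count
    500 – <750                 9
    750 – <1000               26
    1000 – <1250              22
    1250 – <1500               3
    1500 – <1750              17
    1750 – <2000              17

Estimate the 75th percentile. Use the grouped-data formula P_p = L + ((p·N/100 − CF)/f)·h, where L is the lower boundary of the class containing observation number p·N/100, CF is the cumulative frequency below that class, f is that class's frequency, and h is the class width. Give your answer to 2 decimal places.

N = 94; target position k = 75/100 · 94 = 70.5.
Cumulative frequencies: 9, 35, 57, 60, 77, 94.
Observation 70.5 falls in the class 1500 – <1750.
L = 1500, CF = 60, f = 17, h = 250.
P75 = 1500 + ((70.5 − 60)/17)·250 = 1500 + 154.412 = 1654.41.

1654.41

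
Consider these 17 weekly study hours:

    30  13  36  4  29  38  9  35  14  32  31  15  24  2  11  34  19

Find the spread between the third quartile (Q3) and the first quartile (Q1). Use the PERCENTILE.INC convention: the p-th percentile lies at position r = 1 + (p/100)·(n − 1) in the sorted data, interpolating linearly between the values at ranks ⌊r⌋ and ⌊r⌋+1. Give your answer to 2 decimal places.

Sorted: 2, 4, 9, 11, 13, 14, 15, 19, 24, 29, 30, 31, 32, 34, 35, 36, 38.
n = 17.
P25: r = 5 (integer) → 13.
P75: r = 13 (integer) → 32.
Difference: 32 − 13 = 19.

19.00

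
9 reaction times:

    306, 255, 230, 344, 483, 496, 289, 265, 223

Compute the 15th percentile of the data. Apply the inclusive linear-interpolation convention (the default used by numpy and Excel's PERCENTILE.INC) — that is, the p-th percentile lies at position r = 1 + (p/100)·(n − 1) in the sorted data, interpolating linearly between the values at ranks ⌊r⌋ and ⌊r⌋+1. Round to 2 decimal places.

235.00

Sorted: 223, 230, 255, 265, 289, 306, 344, 483, 496.
n = 9.
r = 1 + (15/100)·(9 − 1) = 1 + 1.2 = 2.2.
Rank 2 is 230 and rank 3 is 255.
Interpolate: 230 + 0.2·(255 − 230) = 230 + 0.2·25 = 235.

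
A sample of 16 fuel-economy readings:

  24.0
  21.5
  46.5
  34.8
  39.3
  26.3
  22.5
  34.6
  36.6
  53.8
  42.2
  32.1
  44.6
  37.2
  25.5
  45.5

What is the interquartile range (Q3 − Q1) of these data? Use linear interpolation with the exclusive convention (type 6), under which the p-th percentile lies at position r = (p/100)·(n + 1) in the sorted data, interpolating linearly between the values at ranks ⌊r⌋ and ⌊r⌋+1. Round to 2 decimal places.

Sorted: 21.5, 22.5, 24.0, 25.5, 26.3, 32.1, 34.6, 34.8, 36.6, 37.2, 39.3, 42.2, 44.6, 45.5, 46.5, 53.8.
n = 16.
P25: r = 4.25; ranks 4–5 are 25.5, 26.3; interpolating gives 25.7.
P75: r = 12.75; ranks 12–13 are 42.2, 44.6; interpolating gives 44.
Difference: 44 − 25.7 = 18.3.

18.30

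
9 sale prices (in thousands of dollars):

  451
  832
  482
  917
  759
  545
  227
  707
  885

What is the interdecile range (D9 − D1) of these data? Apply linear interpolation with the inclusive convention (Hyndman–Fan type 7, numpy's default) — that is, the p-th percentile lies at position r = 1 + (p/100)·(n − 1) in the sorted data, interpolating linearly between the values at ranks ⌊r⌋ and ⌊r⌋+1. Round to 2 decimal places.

Sorted: 227, 451, 482, 545, 707, 759, 832, 885, 917.
n = 9.
P10: r = 1.8; ranks 1–2 are 227, 451; interpolating gives 406.2.
P90: r = 8.2; ranks 8–9 are 885, 917; interpolating gives 891.4.
Difference: 891.4 − 406.2 = 485.2.

485.20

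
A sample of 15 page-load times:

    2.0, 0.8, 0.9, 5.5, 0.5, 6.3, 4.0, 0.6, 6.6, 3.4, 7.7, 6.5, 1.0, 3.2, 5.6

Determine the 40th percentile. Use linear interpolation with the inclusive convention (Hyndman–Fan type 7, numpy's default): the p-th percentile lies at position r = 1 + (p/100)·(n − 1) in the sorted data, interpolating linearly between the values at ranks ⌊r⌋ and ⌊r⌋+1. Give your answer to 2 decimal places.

2.72

Sorted: 0.5, 0.6, 0.8, 0.9, 1.0, 2.0, 3.2, 3.4, 4.0, 5.5, 5.6, 6.3, 6.5, 6.6, 7.7.
n = 15.
r = 1 + (40/100)·(15 − 1) = 1 + 5.6 = 6.6.
Rank 6 is 2.0 and rank 7 is 3.2.
Interpolate: 2.0 + 0.6·(3.2 − 2.0) = 2.0 + 0.6·1.2 = 2.72.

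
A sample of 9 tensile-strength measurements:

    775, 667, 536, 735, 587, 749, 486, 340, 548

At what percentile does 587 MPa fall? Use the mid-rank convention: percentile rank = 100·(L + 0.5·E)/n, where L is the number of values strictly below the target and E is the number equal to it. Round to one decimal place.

Sorted: 340, 486, 536, 548, 587, 667, 735, 749, 775.
Count below 587: L = 4; count equal: E = 1; n = 9.
Percentile rank = 100·(4 + 0.5·1)/9 = 100·4.5/9 = 50.

50.0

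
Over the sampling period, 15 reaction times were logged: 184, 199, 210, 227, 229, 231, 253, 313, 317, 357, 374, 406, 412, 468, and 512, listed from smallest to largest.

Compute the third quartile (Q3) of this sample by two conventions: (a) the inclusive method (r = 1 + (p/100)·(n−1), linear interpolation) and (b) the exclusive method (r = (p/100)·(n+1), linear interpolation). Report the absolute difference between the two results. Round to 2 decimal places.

16.00

n = 15.
(a) r = 11.5; between ranks 11 (374) and 12 (406): 390.
(b) r = 12 → value at rank 12 = 406.
|390 − 406| = 16.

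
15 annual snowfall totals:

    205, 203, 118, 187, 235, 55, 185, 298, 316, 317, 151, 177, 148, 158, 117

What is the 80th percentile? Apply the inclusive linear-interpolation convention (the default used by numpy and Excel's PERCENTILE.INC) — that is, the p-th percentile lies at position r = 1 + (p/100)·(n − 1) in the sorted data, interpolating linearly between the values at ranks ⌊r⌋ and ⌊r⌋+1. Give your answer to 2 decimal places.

247.60

Sorted: 55, 117, 118, 148, 151, 158, 177, 185, 187, 203, 205, 235, 298, 316, 317.
n = 15.
r = 1 + (80/100)·(15 − 1) = 1 + 11.2 = 12.2.
Rank 12 is 235 and rank 13 is 298.
Interpolate: 235 + 0.2·(298 − 235) = 235 + 0.2·63 = 247.6.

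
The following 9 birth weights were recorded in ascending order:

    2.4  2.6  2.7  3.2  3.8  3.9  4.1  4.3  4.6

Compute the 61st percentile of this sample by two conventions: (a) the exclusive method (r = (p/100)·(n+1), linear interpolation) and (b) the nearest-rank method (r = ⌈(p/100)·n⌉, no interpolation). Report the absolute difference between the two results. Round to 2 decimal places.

n = 9.
(a) r = 6.1; between ranks 6 (3.9) and 7 (4.1): 3.92.
(b) the nearest-rank method: rank 6 → 3.9.
|3.92 − 3.9| = 0.02.

0.02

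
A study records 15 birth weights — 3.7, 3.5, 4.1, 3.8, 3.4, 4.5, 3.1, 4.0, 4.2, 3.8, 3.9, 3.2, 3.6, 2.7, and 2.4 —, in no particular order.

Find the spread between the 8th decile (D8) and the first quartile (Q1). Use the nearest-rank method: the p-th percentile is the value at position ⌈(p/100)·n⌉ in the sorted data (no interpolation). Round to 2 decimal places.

0.80

Sorted: 2.4, 2.7, 3.1, 3.2, 3.4, 3.5, 3.6, 3.7, 3.8, 3.8, 3.9, 4.0, 4.1, 4.2, 4.5.
n = 15.
P25: rank ⌈25/100·15⌉ = 4 → 3.2.
P80: rank ⌈80/100·15⌉ = 12 → 4.
Difference: 4 − 3.2 = 0.8.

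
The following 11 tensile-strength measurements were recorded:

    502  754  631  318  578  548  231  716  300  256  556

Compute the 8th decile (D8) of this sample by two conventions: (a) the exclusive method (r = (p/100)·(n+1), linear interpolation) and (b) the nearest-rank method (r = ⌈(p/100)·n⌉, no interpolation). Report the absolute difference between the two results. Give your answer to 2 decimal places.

Sorted: 231, 256, 300, 318, 502, 548, 556, 578, 631, 716, 754.
n = 11.
(a) r = 9.6; between ranks 9 (631) and 10 (716): 682.
(b) the nearest-rank method: rank 9 → 631.
|682 − 631| = 51.

51.00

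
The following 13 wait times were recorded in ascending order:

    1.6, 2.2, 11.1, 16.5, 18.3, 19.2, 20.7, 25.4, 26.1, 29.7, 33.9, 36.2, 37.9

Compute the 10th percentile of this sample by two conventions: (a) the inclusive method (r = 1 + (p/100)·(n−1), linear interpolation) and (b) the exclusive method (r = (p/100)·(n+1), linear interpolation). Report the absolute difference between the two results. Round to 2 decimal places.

2.14

n = 13.
(a) r = 2.2; between ranks 2 (2.2) and 3 (11.1): 3.98.
(b) r = 1.4; between ranks 1 (1.6) and 2 (2.2): 1.84.
|3.98 − 1.84| = 2.14.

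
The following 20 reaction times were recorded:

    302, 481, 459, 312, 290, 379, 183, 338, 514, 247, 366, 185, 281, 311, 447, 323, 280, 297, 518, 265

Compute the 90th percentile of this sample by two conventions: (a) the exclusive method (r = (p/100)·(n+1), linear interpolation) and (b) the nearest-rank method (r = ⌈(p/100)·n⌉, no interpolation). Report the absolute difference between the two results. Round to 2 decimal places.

29.70

Sorted: 183, 185, 247, 265, 280, 281, 290, 297, 302, 311, 312, 323, 338, 366, 379, 447, 459, 481, 514, 518.
n = 20.
(a) r = 18.9; between ranks 18 (481) and 19 (514): 510.7.
(b) the nearest-rank method: rank 18 → 481.
|510.7 − 481| = 29.7.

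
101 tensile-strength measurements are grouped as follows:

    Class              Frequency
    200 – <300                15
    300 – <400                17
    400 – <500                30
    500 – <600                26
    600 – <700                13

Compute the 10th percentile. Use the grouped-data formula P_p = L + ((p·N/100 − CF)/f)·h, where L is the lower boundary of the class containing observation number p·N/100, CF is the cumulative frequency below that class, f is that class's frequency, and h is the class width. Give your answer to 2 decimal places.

N = 101; target position k = 10/100 · 101 = 10.1.
Cumulative frequencies: 15, 32, 62, 88, 101.
Observation 10.1 falls in the class 200 – <300.
L = 200, CF = 0, f = 15, h = 100.
P10 = 200 + ((10.1 − 0)/15)·100 = 200 + 67.3333 = 267.333.

267.33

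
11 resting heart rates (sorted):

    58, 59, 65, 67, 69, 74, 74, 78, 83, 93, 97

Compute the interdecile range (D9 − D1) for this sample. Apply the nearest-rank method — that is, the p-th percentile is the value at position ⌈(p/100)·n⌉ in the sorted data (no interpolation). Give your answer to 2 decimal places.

34.00

n = 11.
P10: rank ⌈10/100·11⌉ = 2 → 59.
P90: rank ⌈90/100·11⌉ = 10 → 93.
Difference: 93 − 59 = 34.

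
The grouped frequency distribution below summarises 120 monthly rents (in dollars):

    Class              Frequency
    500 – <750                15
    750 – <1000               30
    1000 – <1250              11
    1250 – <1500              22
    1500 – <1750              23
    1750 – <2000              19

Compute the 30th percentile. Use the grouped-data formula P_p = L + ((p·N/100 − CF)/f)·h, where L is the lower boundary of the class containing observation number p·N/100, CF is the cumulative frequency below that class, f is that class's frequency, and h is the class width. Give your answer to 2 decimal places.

N = 120; target position k = 30/100 · 120 = 36.
Cumulative frequencies: 15, 45, 56, 78, 101, 120.
Observation 36 falls in the class 750 – <1000.
L = 750, CF = 15, f = 30, h = 250.
P30 = 750 + ((36 − 15)/30)·250 = 750 + 175 = 925.

925.00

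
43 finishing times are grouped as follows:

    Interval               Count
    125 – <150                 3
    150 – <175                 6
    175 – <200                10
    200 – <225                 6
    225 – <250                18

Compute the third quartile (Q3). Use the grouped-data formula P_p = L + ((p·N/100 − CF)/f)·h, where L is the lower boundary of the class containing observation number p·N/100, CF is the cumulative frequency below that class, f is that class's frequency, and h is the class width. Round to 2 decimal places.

235.07

N = 43; target position k = 75/100 · 43 = 32.25.
Cumulative frequencies: 3, 9, 19, 25, 43.
Observation 32.25 falls in the class 225 – <250.
L = 225, CF = 25, f = 18, h = 25.
P75 = 225 + ((32.25 − 25)/18)·25 = 225 + 10.0694 = 235.069.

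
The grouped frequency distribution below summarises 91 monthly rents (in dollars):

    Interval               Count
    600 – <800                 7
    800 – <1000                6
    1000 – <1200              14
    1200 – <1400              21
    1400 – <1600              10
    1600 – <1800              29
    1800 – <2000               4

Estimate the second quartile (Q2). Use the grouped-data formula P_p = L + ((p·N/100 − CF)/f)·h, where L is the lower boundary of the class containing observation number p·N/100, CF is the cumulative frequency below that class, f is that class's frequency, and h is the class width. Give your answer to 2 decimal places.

N = 91; target position k = 50/100 · 91 = 45.5.
Cumulative frequencies: 7, 13, 27, 48, 58, 87, 91.
Observation 45.5 falls in the class 1200 – <1400.
L = 1200, CF = 27, f = 21, h = 200.
P50 = 1200 + ((45.5 − 27)/21)·200 = 1200 + 176.19 = 1376.19.

1376.19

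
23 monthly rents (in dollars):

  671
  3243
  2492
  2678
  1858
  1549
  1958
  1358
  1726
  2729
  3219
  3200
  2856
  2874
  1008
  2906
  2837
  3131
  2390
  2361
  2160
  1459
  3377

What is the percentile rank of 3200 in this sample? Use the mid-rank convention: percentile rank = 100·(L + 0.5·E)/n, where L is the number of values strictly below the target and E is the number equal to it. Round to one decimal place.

84.8

Sorted: 671, 1008, 1358, 1459, 1549, 1726, 1858, 1958, 2160, 2361, 2390, 2492, 2678, 2729, 2837, 2856, 2874, 2906, 3131, 3200, 3219, 3243, 3377.
Count below 3200: L = 19; count equal: E = 1; n = 23.
Percentile rank = 100·(19 + 0.5·1)/23 = 100·19.5/23 = 84.78.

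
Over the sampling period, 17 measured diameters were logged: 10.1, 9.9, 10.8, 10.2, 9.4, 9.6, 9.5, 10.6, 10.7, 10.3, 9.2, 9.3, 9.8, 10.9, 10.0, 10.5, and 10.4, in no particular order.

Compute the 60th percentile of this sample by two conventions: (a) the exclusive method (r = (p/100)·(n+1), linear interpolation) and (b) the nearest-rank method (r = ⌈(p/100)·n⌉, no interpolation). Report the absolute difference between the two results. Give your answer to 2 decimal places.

0.02

Sorted: 9.2, 9.3, 9.4, 9.5, 9.6, 9.8, 9.9, 10.0, 10.1, 10.2, 10.3, 10.4, 10.5, 10.6, 10.7, 10.8, 10.9.
n = 17.
(a) r = 10.8; between ranks 10 (10.2) and 11 (10.3): 10.28.
(b) the nearest-rank method: rank 11 → 10.3.
|10.28 − 10.3| = 0.02.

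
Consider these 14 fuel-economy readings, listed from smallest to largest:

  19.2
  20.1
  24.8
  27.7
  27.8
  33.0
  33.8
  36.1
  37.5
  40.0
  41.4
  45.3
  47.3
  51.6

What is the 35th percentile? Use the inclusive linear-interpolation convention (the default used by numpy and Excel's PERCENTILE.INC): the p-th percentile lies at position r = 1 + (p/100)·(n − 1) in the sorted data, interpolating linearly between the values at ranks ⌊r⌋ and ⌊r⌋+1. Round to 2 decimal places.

n = 14.
r = 1 + (35/100)·(14 − 1) = 1 + 4.55 = 5.55.
Rank 5 is 27.8 and rank 6 is 33.0.
Interpolate: 27.8 + 0.55·(33.0 − 27.8) = 27.8 + 0.55·5.2 = 30.66.

30.66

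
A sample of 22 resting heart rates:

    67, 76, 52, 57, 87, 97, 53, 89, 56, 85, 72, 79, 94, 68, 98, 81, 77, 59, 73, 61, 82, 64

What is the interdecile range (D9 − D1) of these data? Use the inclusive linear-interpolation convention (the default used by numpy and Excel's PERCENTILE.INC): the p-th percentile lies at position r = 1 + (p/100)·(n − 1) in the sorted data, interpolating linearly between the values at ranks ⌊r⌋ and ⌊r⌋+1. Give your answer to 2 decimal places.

Sorted: 52, 53, 56, 57, 59, 61, 64, 67, 68, 72, 73, 76, 77, 79, 81, 82, 85, 87, 89, 94, 97, 98.
n = 22.
P10: r = 3.1; ranks 3–4 are 56, 57; interpolating gives 56.1.
P90: r = 19.9; ranks 19–20 are 89, 94; interpolating gives 93.5.
Difference: 93.5 − 56.1 = 37.4.

37.40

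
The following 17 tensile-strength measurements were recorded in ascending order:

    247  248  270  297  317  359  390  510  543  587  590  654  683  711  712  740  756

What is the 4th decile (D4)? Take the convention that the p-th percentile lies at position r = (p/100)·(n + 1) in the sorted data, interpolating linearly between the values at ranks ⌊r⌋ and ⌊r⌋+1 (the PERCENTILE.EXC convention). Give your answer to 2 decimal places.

n = 17.
r = (40/100)·(17 + 1) = 7.2.
Rank 7 is 390 and rank 8 is 510.
Interpolate: 390 + 0.2·(510 − 390) = 390 + 0.2·120 = 414.

414.00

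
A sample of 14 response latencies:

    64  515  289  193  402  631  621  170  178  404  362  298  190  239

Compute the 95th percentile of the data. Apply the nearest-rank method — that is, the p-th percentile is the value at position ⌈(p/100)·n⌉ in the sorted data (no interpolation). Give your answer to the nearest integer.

Sorted: 64, 170, 178, 190, 193, 239, 289, 298, 362, 402, 404, 515, 621, 631.
n = 14.
Position = ⌈95/100 · 14⌉ = ⌈13.3⌉ = 14.
The value at rank 14 is 631.

631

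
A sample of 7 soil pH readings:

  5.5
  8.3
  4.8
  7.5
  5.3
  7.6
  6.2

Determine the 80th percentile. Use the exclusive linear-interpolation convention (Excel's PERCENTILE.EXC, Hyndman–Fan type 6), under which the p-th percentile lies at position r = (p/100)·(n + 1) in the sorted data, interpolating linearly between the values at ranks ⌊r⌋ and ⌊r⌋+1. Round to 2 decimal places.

Sorted: 4.8, 5.3, 5.5, 6.2, 7.5, 7.6, 8.3.
n = 7.
r = (80/100)·(7 + 1) = 6.4.
Rank 6 is 7.6 and rank 7 is 8.3.
Interpolate: 7.6 + 0.4·(8.3 − 7.6) = 7.6 + 0.4·0.7 = 7.88.

7.88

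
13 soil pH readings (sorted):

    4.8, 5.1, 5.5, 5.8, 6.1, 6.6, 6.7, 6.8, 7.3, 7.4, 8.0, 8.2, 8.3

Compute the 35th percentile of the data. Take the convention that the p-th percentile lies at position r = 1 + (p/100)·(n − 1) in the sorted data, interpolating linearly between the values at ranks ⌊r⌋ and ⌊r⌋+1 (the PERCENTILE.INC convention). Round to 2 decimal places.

n = 13.
r = 1 + (35/100)·(13 − 1) = 1 + 4.2 = 5.2.
Rank 5 is 6.1 and rank 6 is 6.6.
Interpolate: 6.1 + 0.2·(6.6 − 6.1) = 6.1 + 0.2·0.5 = 6.2.

6.20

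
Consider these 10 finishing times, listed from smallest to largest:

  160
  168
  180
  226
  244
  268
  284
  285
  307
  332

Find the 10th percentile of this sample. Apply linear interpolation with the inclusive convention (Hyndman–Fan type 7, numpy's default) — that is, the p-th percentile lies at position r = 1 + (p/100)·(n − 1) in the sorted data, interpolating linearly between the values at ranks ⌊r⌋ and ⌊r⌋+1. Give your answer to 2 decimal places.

167.20

n = 10.
r = 1 + (10/100)·(10 − 1) = 1 + 0.9 = 1.9.
Rank 1 is 160 and rank 2 is 168.
Interpolate: 160 + 0.9·(168 − 160) = 160 + 0.9·8 = 167.2.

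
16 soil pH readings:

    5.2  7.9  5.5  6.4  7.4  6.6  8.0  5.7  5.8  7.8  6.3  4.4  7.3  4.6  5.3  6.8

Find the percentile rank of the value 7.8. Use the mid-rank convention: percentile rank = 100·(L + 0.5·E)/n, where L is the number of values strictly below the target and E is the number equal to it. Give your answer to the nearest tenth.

Sorted: 4.4, 4.6, 5.2, 5.3, 5.5, 5.7, 5.8, 6.3, 6.4, 6.6, 6.8, 7.3, 7.4, 7.8, 7.9, 8.0.
Count below 7.8: L = 13; count equal: E = 1; n = 16.
Percentile rank = 100·(13 + 0.5·1)/16 = 100·13.5/16 = 84.38.

84.4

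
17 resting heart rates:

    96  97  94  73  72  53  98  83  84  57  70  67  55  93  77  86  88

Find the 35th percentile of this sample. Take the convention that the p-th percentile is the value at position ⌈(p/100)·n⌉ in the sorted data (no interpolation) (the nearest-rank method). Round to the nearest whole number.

Sorted: 53, 55, 57, 67, 70, 72, 73, 77, 83, 84, 86, 88, 93, 94, 96, 97, 98.
n = 17.
Position = ⌈35/100 · 17⌉ = ⌈5.95⌉ = 6.
The value at rank 6 is 72.

72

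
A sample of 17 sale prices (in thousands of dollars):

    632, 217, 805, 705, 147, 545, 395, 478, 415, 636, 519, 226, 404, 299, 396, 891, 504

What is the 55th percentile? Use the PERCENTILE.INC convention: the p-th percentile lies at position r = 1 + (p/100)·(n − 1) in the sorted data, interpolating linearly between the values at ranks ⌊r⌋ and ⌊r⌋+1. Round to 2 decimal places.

498.80

Sorted: 147, 217, 226, 299, 395, 396, 404, 415, 478, 504, 519, 545, 632, 636, 705, 805, 891.
n = 17.
r = 1 + (55/100)·(17 − 1) = 1 + 8.8 = 9.8.
Rank 9 is 478 and rank 10 is 504.
Interpolate: 478 + 0.8·(504 − 478) = 478 + 0.8·26 = 498.8.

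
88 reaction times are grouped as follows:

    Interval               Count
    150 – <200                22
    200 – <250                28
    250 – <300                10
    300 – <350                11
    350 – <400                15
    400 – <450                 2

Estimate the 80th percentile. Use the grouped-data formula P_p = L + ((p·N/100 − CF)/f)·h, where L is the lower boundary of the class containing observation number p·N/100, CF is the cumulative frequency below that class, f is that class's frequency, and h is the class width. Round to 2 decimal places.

N = 88; target position k = 80/100 · 88 = 70.4.
Cumulative frequencies: 22, 50, 60, 71, 86, 88.
Observation 70.4 falls in the class 300 – <350.
L = 300, CF = 60, f = 11, h = 50.
P80 = 300 + ((70.4 − 60)/11)·50 = 300 + 47.2727 = 347.273.

347.27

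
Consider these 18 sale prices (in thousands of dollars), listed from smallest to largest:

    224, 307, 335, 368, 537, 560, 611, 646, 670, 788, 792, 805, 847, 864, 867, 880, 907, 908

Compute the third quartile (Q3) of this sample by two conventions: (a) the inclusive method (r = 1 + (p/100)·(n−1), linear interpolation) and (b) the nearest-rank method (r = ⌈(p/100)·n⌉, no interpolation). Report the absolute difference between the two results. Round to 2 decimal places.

n = 18.
(a) r = 13.75; between ranks 13 (847) and 14 (864): 859.75.
(b) the nearest-rank method: rank 14 → 864.
|859.75 − 864| = 4.25.

4.25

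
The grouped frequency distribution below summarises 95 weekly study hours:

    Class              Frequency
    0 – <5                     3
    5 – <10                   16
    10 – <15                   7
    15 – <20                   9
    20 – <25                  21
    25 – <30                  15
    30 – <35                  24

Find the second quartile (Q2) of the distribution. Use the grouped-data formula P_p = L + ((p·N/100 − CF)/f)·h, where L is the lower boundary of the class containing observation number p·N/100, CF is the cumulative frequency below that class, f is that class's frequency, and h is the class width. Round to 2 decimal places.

N = 95; target position k = 50/100 · 95 = 47.5.
Cumulative frequencies: 3, 19, 26, 35, 56, 71, 95.
Observation 47.5 falls in the class 20 – <25.
L = 20, CF = 35, f = 21, h = 5.
P50 = 20 + ((47.5 − 35)/21)·5 = 20 + 2.97619 = 22.9762.

22.98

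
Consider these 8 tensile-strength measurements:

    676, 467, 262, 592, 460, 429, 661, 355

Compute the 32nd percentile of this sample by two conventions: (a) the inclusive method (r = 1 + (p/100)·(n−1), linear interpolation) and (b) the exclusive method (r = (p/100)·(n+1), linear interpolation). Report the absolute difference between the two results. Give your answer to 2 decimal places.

Sorted: 262, 355, 429, 460, 467, 592, 661, 676.
n = 8.
(a) r = 3.24; between ranks 3 (429) and 4 (460): 436.44.
(b) r = 2.88; between ranks 2 (355) and 3 (429): 420.12.
|436.44 − 420.12| = 16.32.

16.32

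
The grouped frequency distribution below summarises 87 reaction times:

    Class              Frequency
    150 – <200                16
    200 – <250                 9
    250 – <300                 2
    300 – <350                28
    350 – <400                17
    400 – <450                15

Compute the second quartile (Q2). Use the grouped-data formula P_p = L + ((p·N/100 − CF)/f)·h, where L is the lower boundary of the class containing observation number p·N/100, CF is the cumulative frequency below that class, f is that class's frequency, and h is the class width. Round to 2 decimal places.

N = 87; target position k = 50/100 · 87 = 43.5.
Cumulative frequencies: 16, 25, 27, 55, 72, 87.
Observation 43.5 falls in the class 300 – <350.
L = 300, CF = 27, f = 28, h = 50.
P50 = 300 + ((43.5 − 27)/28)·50 = 300 + 29.4643 = 329.464.

329.46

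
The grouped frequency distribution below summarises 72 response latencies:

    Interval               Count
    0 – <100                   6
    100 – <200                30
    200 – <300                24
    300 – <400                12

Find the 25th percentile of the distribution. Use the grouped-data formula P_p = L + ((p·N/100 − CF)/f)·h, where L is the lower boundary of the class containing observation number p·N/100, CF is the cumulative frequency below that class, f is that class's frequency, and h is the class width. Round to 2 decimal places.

N = 72; target position k = 25/100 · 72 = 18.
Cumulative frequencies: 6, 36, 60, 72.
Observation 18 falls in the class 100 – <200.
L = 100, CF = 6, f = 30, h = 100.
P25 = 100 + ((18 − 6)/30)·100 = 100 + 40 = 140.

140.00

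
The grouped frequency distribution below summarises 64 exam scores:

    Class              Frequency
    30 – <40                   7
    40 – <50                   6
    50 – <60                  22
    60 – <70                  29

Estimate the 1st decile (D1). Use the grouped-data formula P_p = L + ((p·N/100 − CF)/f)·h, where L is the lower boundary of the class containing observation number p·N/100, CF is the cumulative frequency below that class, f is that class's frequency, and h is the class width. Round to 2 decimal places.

39.14

N = 64; target position k = 10/100 · 64 = 6.4.
Cumulative frequencies: 7, 13, 35, 64.
Observation 6.4 falls in the class 30 – <40.
L = 30, CF = 0, f = 7, h = 10.
P10 = 30 + ((6.4 − 0)/7)·10 = 30 + 9.14286 = 39.1429.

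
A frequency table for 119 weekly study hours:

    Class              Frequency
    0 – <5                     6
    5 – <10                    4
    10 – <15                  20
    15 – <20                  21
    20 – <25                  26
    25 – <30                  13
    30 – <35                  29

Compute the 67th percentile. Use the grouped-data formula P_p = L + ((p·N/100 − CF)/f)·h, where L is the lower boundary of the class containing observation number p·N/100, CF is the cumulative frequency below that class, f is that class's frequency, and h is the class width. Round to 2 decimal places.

26.05

N = 119; target position k = 67/100 · 119 = 79.73.
Cumulative frequencies: 6, 10, 30, 51, 77, 90, 119.
Observation 79.73 falls in the class 25 – <30.
L = 25, CF = 77, f = 13, h = 5.
P67 = 25 + ((79.73 − 77)/13)·5 = 25 + 1.05 = 26.05.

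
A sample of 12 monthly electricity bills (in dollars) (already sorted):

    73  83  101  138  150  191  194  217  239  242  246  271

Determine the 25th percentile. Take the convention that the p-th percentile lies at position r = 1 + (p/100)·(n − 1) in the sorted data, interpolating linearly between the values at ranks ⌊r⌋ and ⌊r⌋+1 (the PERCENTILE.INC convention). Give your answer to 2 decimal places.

128.75

n = 12.
r = 1 + (25/100)·(12 − 1) = 1 + 2.75 = 3.75.
Rank 3 is 101 and rank 4 is 138.
Interpolate: 101 + 0.75·(138 − 101) = 101 + 0.75·37 = 128.75.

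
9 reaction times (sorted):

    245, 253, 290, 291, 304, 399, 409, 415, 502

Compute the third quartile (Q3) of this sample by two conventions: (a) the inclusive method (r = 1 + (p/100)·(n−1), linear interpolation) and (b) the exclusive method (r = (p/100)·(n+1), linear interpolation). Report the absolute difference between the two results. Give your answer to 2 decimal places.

3.00

n = 9.
(a) r = 7 → value at rank 7 = 409.
(b) r = 7.5; between ranks 7 (409) and 8 (415): 412.
|409 − 412| = 3.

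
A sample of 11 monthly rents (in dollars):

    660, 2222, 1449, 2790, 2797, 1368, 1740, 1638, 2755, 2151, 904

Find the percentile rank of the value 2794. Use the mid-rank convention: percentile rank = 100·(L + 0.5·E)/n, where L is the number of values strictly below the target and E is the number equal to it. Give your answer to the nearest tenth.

Sorted: 660, 904, 1368, 1449, 1638, 1740, 2151, 2222, 2755, 2790, 2797.
Count below 2794: L = 10; count equal: E = 0; n = 11.
Percentile rank = 100·(10 + 0.5·0)/11 = 100·10/11 = 90.91.

90.9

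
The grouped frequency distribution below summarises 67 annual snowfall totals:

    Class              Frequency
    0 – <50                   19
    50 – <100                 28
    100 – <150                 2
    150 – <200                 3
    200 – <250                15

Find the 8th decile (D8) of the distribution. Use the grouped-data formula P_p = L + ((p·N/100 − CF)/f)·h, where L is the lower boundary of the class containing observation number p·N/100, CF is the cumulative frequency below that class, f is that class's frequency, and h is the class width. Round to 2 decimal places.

205.33

N = 67; target position k = 80/100 · 67 = 53.6.
Cumulative frequencies: 19, 47, 49, 52, 67.
Observation 53.6 falls in the class 200 – <250.
L = 200, CF = 52, f = 15, h = 50.
P80 = 200 + ((53.6 − 52)/15)·50 = 200 + 5.33333 = 205.333.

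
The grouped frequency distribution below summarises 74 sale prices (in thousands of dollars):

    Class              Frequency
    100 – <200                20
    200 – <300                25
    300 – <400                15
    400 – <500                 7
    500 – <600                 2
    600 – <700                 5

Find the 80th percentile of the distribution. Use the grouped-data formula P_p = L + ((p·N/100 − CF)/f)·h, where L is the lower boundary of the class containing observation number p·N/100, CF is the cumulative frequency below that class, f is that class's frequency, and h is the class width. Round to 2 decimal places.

N = 74; target position k = 80/100 · 74 = 59.2.
Cumulative frequencies: 20, 45, 60, 67, 69, 74.
Observation 59.2 falls in the class 300 – <400.
L = 300, CF = 45, f = 15, h = 100.
P80 = 300 + ((59.2 − 45)/15)·100 = 300 + 94.6667 = 394.667.

394.67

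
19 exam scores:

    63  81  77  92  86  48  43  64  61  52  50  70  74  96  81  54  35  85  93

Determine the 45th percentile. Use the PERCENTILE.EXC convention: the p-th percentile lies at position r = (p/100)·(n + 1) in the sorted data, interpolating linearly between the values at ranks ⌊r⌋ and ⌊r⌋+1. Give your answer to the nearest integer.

Sorted: 35, 43, 48, 50, 52, 54, 61, 63, 64, 70, 74, 77, 81, 81, 85, 86, 92, 93, 96.
n = 19.
r = (45/100)·(19 + 1) = 9.
r is an integer, so P45 is the value at rank 9: 64.

64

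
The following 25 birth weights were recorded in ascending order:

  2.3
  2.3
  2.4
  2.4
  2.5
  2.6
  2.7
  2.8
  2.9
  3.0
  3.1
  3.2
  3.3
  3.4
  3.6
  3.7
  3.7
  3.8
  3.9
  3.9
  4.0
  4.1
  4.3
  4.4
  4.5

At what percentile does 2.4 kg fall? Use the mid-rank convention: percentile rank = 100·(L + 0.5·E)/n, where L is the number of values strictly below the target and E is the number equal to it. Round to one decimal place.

12.0

Count below 2.4: L = 2; count equal: E = 2; n = 25.
Percentile rank = 100·(2 + 0.5·2)/25 = 100·3/25 = 12.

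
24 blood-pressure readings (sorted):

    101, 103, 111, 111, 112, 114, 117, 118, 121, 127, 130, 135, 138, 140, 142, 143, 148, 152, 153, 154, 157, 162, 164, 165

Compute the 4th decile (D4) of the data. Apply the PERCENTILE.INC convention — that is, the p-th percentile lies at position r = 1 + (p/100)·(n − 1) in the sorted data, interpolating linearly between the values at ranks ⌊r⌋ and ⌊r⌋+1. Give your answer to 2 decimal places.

127.60

n = 24.
r = 1 + (40/100)·(24 − 1) = 1 + 9.2 = 10.2.
Rank 10 is 127 and rank 11 is 130.
Interpolate: 127 + 0.2·(130 − 127) = 127 + 0.2·3 = 127.6.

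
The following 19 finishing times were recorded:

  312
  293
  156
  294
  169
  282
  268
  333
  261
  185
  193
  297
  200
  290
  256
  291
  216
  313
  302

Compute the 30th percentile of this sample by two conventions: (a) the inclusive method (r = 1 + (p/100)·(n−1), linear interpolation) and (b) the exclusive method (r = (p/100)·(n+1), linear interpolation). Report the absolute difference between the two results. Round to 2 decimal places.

Sorted: 156, 169, 185, 193, 200, 216, 256, 261, 268, 282, 290, 291, 293, 294, 297, 302, 312, 313, 333.
n = 19.
(a) r = 6.4; between ranks 6 (216) and 7 (256): 232.
(b) r = 6 → value at rank 6 = 216.
|232 − 216| = 16.

16.00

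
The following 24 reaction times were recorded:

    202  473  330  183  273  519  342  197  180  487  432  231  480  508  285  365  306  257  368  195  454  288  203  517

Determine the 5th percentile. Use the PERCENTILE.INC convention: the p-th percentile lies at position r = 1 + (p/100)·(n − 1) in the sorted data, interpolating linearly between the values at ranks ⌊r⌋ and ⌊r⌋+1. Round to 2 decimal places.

Sorted: 180, 183, 195, 197, 202, 203, 231, 257, 273, 285, 288, 306, 330, 342, 365, 368, 432, 454, 473, 480, 487, 508, 517, 519.
n = 24.
r = 1 + (5/100)·(24 − 1) = 1 + 1.15 = 2.15.
Rank 2 is 183 and rank 3 is 195.
Interpolate: 183 + 0.15·(195 − 183) = 183 + 0.15·12 = 184.8.

184.80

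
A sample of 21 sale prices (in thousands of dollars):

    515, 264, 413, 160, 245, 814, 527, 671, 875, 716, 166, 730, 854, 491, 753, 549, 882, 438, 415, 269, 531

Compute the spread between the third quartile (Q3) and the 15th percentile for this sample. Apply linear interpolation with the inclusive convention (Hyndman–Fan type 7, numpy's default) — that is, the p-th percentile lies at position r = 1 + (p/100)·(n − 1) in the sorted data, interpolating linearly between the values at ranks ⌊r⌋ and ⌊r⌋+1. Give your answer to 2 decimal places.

Sorted: 160, 166, 245, 264, 269, 413, 415, 438, 491, 515, 527, 531, 549, 671, 716, 730, 753, 814, 854, 875, 882.
n = 21.
P15: r = 4 (integer) → 264.
P75: r = 16 (integer) → 730.
Difference: 730 − 264 = 466.

466.00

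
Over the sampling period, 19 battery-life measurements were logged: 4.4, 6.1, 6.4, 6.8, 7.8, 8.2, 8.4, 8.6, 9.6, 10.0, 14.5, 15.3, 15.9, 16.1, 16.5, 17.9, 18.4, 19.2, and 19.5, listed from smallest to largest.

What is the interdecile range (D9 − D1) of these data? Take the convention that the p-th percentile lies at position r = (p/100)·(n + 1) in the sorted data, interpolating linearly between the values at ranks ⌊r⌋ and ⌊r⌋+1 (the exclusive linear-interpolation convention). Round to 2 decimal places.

n = 19.
P10: r = 2 (integer) → 6.1.
P90: r = 18 (integer) → 19.2.
Difference: 19.2 − 6.1 = 13.1.

13.10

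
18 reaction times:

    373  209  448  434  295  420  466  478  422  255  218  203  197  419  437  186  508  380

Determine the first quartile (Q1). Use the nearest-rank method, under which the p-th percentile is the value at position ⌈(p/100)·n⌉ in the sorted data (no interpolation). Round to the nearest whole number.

Sorted: 186, 197, 203, 209, 218, 255, 295, 373, 380, 419, 420, 422, 434, 437, 448, 466, 478, 508.
n = 18.
Position = ⌈25/100 · 18⌉ = ⌈4.5⌉ = 5.
The value at rank 5 is 218.

218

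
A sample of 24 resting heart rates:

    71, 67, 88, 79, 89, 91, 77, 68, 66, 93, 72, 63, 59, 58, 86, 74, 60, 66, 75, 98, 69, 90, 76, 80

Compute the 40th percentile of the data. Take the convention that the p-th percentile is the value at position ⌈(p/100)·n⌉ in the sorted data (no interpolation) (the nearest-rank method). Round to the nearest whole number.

Sorted: 58, 59, 60, 63, 66, 66, 67, 68, 69, 71, 72, 74, 75, 76, 77, 79, 80, 86, 88, 89, 90, 91, 93, 98.
n = 24.
Position = ⌈40/100 · 24⌉ = ⌈9.6⌉ = 10.
The value at rank 10 is 71.

71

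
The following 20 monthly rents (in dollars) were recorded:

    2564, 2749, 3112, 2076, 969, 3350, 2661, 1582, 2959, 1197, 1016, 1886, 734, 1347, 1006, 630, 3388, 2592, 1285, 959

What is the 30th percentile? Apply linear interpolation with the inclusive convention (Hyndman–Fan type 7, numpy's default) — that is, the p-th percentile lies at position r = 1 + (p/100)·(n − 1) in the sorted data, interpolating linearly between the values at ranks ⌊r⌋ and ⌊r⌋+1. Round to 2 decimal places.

Sorted: 630, 734, 959, 969, 1006, 1016, 1197, 1285, 1347, 1582, 1886, 2076, 2564, 2592, 2661, 2749, 2959, 3112, 3350, 3388.
n = 20.
r = 1 + (30/100)·(20 − 1) = 1 + 5.7 = 6.7.
Rank 6 is 1016 and rank 7 is 1197.
Interpolate: 1016 + 0.7·(1197 − 1016) = 1016 + 0.7·181 = 1142.7.

1142.70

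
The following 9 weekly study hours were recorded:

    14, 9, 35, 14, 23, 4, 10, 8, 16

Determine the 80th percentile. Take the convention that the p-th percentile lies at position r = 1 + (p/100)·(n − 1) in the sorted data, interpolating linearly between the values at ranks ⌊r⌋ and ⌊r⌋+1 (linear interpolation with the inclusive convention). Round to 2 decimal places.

Sorted: 4, 8, 9, 10, 14, 14, 16, 23, 35.
n = 9.
r = 1 + (80/100)·(9 − 1) = 1 + 6.4 = 7.4.
Rank 7 is 16 and rank 8 is 23.
Interpolate: 16 + 0.4·(23 − 16) = 16 + 0.4·7 = 18.8.

18.80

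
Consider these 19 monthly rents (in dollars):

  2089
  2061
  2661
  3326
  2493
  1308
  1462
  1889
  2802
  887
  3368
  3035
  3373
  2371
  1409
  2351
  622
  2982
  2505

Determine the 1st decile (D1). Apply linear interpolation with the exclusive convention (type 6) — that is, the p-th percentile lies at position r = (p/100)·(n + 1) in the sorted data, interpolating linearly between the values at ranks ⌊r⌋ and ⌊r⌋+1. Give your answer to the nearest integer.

887

Sorted: 622, 887, 1308, 1409, 1462, 1889, 2061, 2089, 2351, 2371, 2493, 2505, 2661, 2802, 2982, 3035, 3326, 3368, 3373.
n = 19.
r = (10/100)·(19 + 1) = 2.
r is an integer, so P10 is the value at rank 2: 887.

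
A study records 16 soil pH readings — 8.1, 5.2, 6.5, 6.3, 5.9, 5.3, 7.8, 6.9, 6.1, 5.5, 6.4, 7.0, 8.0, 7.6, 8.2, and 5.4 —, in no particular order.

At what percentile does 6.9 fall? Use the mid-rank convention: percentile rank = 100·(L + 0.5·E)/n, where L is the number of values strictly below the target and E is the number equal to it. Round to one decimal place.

59.4

Sorted: 5.2, 5.3, 5.4, 5.5, 5.9, 6.1, 6.3, 6.4, 6.5, 6.9, 7.0, 7.6, 7.8, 8.0, 8.1, 8.2.
Count below 6.9: L = 9; count equal: E = 1; n = 16.
Percentile rank = 100·(9 + 0.5·1)/16 = 100·9.5/16 = 59.38.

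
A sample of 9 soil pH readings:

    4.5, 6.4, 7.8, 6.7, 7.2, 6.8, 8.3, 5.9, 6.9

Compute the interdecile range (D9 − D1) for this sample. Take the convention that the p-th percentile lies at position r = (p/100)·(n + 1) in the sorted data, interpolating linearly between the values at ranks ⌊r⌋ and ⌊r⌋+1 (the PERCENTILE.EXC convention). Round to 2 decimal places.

Sorted: 4.5, 5.9, 6.4, 6.7, 6.8, 6.9, 7.2, 7.8, 8.3.
n = 9.
P10: r = 1 (integer) → 4.5.
P90: r = 9 (integer) → 8.3.
Difference: 8.3 − 4.5 = 3.8.

3.80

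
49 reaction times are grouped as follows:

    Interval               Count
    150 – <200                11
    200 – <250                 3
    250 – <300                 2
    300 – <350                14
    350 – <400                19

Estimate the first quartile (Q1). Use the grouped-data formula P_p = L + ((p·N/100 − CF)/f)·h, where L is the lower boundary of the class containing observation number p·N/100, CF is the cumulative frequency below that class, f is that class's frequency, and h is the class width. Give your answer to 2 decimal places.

N = 49; target position k = 25/100 · 49 = 12.25.
Cumulative frequencies: 11, 14, 16, 30, 49.
Observation 12.25 falls in the class 200 – <250.
L = 200, CF = 11, f = 3, h = 50.
P25 = 200 + ((12.25 − 11)/3)·50 = 200 + 20.8333 = 220.833.

220.83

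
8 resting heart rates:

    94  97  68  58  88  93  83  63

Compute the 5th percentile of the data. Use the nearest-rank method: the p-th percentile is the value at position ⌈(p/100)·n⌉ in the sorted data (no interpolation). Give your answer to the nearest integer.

58

Sorted: 58, 63, 68, 83, 88, 93, 94, 97.
n = 8.
Position = ⌈5/100 · 8⌉ = ⌈0.4⌉ = 1.
The value at rank 1 is 58.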